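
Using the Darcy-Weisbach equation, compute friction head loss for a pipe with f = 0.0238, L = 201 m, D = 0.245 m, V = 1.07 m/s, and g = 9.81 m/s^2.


Darcy-Weisbach equation: h_f = f * (L/D) * V^2/(2g).
f * L/D = 0.0238 * 201/0.245 = 19.5257.
V^2/(2g) = 1.07^2 / (2*9.81) = 1.1449 / 19.62 = 0.0584 m.
h_f = 19.5257 * 0.0584 = 1.139 m.

1.139


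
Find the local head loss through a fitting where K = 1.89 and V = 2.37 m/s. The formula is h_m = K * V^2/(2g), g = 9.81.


Minor loss formula: h_m = K * V^2/(2g).
V^2 = 2.37^2 = 5.6169.
V^2/(2g) = 5.6169 / 19.62 = 0.2863 m.
h_m = 1.89 * 0.2863 = 0.5411 m.

0.5411


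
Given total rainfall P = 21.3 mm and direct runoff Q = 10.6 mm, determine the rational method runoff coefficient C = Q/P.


The runoff coefficient C = runoff depth / rainfall depth.
C = 10.6 / 21.3
  = 0.4977.

0.4977


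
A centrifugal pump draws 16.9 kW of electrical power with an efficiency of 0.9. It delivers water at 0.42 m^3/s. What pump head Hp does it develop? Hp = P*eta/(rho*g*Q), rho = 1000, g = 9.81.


Pump head formula: Hp = P * eta / (rho * g * Q).
Numerator: P * eta = 16.9 * 1000 * 0.9 = 15210.0 W.
Denominator: rho * g * Q = 1000 * 9.81 * 0.42 = 4120.2.
Hp = 15210.0 / 4120.2 = 3.69 m.

3.69


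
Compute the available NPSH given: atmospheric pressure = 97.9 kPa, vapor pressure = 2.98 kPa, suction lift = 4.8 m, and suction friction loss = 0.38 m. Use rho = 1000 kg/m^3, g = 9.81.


NPSHa = p_atm/(rho*g) - z_s - hf_s - p_vap/(rho*g).
p_atm/(rho*g) = 97.9*1000 / (1000*9.81) = 9.98 m.
p_vap/(rho*g) = 2.98*1000 / (1000*9.81) = 0.304 m.
NPSHa = 9.98 - 4.8 - 0.38 - 0.304
      = 4.5 m.

4.5


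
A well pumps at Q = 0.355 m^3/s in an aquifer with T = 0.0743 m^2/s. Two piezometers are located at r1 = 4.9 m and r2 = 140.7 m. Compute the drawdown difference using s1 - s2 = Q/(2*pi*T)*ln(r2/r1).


Thiem equation: s1 - s2 = Q/(2*pi*T) * ln(r2/r1).
ln(r2/r1) = ln(140.7/4.9) = 3.3574.
Q/(2*pi*T) = 0.355 / (2*pi*0.0743) = 0.355 / 0.4668 = 0.7604.
s1 - s2 = 0.7604 * 3.3574 = 2.5531 m.

2.5531


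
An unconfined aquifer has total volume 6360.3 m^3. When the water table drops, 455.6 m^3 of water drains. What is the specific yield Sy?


Specific yield Sy = Volume drained / Total volume.
Sy = 455.6 / 6360.3
   = 0.0716.

0.0716


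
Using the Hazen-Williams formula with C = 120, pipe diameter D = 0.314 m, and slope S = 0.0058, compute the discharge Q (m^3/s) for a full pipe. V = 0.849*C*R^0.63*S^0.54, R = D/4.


For a full circular pipe, R = D/4 = 0.314/4 = 0.0785 m.
V = 0.849 * 120 * 0.0785^0.63 * 0.0058^0.54
  = 0.849 * 120 * 0.201265 * 0.06198
  = 1.2709 m/s.
Pipe area A = pi*D^2/4 = pi*0.314^2/4 = 0.0774 m^2.
Q = A * V = 0.0774 * 1.2709 = 0.0984 m^3/s.

0.0984


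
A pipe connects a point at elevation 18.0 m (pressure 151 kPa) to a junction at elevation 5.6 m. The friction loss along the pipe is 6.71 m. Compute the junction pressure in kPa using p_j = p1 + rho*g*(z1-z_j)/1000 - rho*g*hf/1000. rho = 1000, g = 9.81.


Junction pressure: p_j = p1 + rho*g*(z1 - z_j)/1000 - rho*g*hf/1000.
Elevation term = 1000*9.81*(18.0 - 5.6)/1000 = 121.644 kPa.
Friction term = 1000*9.81*6.71/1000 = 65.825 kPa.
p_j = 151 + 121.644 - 65.825 = 206.82 kPa.

206.82


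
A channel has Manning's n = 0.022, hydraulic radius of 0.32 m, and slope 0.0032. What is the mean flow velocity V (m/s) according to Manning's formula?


Manning's equation gives V = (1/n) * R^(2/3) * S^(1/2).
First, compute R^(2/3) = 0.32^(2/3) = 0.4678.
Next, S^(1/2) = 0.0032^(1/2) = 0.056569.
Then 1/n = 1/0.022 = 45.45.
V = 45.45 * 0.4678 * 0.056569 = 1.203 m/s.

1.203


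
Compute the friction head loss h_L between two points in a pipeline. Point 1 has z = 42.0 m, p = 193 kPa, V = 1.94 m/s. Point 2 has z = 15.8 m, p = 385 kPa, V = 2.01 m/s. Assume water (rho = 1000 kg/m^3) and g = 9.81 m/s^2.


Total head at each section: H = z + p/(rho*g) + V^2/(2g).
H1 = 42.0 + 193*1000/(1000*9.81) + 1.94^2/(2*9.81)
   = 42.0 + 19.674 + 0.1918
   = 61.866 m.
H2 = 15.8 + 385*1000/(1000*9.81) + 2.01^2/(2*9.81)
   = 15.8 + 39.246 + 0.2059
   = 55.252 m.
h_L = H1 - H2 = 61.866 - 55.252 = 6.614 m.

6.614


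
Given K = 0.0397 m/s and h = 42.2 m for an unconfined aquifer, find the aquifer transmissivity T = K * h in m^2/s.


Transmissivity is defined as T = K * h.
T = 0.0397 * 42.2
  = 1.6753 m^2/s.

1.6753


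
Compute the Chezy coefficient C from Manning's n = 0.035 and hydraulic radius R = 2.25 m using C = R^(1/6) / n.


The Chezy coefficient relates to Manning's n through C = R^(1/6) / n.
R^(1/6) = 2.25^(1/6) = 1.144714.
C = 1.144714 / 0.035 = 32.71 m^(1/2)/s.

32.71


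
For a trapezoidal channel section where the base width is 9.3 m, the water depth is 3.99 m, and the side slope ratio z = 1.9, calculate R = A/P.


For a trapezoidal section with side slope z:
A = (b + z*y)*y = (9.3 + 1.9*3.99)*3.99 = 67.355 m^2.
P = b + 2*y*sqrt(1 + z^2) = 9.3 + 2*3.99*sqrt(1 + 1.9^2) = 26.434 m.
R = A/P = 67.355 / 26.434 = 2.5481 m.

2.5481


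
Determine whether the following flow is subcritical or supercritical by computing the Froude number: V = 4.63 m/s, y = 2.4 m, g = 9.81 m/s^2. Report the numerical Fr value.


The Froude number is defined as Fr = V / sqrt(g*y).
g*y = 9.81 * 2.4 = 23.544.
sqrt(g*y) = sqrt(23.544) = 4.8522.
Fr = 4.63 / 4.8522 = 0.9542.
Since Fr < 1, the flow is subcritical.

0.9542


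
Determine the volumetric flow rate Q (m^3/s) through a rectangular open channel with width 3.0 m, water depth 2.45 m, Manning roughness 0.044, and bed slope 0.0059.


For a rectangular channel, the cross-sectional area A = b * y = 3.0 * 2.45 = 7.35 m^2.
The wetted perimeter P = b + 2y = 3.0 + 2*2.45 = 7.9 m.
Hydraulic radius R = A/P = 7.35/7.9 = 0.9304 m.
Velocity V = (1/n)*R^(2/3)*S^(1/2) = (1/0.044)*0.9304^(2/3)*0.0059^(1/2) = 1.6637 m/s.
Discharge Q = A * V = 7.35 * 1.6637 = 12.228 m^3/s.

12.228


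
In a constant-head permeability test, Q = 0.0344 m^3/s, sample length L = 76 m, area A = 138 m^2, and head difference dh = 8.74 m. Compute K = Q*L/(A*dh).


From K = Q*L / (A*dh):
Numerator: Q*L = 0.0344 * 76 = 2.6144.
Denominator: A*dh = 138 * 8.74 = 1206.12.
K = 2.6144 / 1206.12 = 0.002168 m/s.

0.002168


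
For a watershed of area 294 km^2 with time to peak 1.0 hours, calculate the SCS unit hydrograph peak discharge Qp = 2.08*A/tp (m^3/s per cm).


SCS formula: Qp = 2.08 * A / tp.
Qp = 2.08 * 294 / 1.0
   = 611.52 / 1.0
   = 611.52 m^3/s per cm.

611.52


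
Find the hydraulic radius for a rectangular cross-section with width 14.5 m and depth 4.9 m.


For a rectangular section:
Flow area A = b * y = 14.5 * 4.9 = 71.05 m^2.
Wetted perimeter P = b + 2y = 14.5 + 2*4.9 = 24.3 m.
Hydraulic radius R = A/P = 71.05 / 24.3 = 2.9239 m.

2.9239


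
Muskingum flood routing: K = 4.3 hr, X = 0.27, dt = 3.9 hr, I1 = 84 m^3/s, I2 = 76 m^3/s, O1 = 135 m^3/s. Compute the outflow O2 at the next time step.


Muskingum coefficients:
denom = 2*K*(1-X) + dt = 2*4.3*(1-0.27) + 3.9 = 10.178.
C0 = (dt - 2*K*X)/denom = (3.9 - 2*4.3*0.27)/10.178 = 0.155.
C1 = (dt + 2*K*X)/denom = (3.9 + 2*4.3*0.27)/10.178 = 0.6113.
C2 = (2*K*(1-X) - dt)/denom = 0.2336.
O2 = C0*I2 + C1*I1 + C2*O1
   = 0.155*76 + 0.6113*84 + 0.2336*135
   = 94.68 m^3/s.

94.68


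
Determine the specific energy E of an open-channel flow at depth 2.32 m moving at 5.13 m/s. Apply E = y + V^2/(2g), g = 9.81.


Specific energy E = y + V^2/(2g).
Velocity head = V^2/(2g) = 5.13^2 / (2*9.81) = 26.3169 / 19.62 = 1.3413 m.
E = 2.32 + 1.3413 = 3.6613 m.

3.6613


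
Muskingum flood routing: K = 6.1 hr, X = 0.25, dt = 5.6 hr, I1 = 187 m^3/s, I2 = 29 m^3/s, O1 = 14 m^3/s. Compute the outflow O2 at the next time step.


Muskingum coefficients:
denom = 2*K*(1-X) + dt = 2*6.1*(1-0.25) + 5.6 = 14.75.
C0 = (dt - 2*K*X)/denom = (5.6 - 2*6.1*0.25)/14.75 = 0.1729.
C1 = (dt + 2*K*X)/denom = (5.6 + 2*6.1*0.25)/14.75 = 0.5864.
C2 = (2*K*(1-X) - dt)/denom = 0.2407.
O2 = C0*I2 + C1*I1 + C2*O1
   = 0.1729*29 + 0.5864*187 + 0.2407*14
   = 118.05 m^3/s.

118.05


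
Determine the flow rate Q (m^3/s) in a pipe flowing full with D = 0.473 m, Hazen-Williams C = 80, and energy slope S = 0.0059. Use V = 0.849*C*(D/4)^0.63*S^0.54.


For a full circular pipe, R = D/4 = 0.473/4 = 0.1182 m.
V = 0.849 * 80 * 0.1182^0.63 * 0.0059^0.54
  = 0.849 * 80 * 0.260534 * 0.062555
  = 1.1069 m/s.
Pipe area A = pi*D^2/4 = pi*0.473^2/4 = 0.1757 m^2.
Q = A * V = 0.1757 * 1.1069 = 0.1945 m^3/s.

0.1945


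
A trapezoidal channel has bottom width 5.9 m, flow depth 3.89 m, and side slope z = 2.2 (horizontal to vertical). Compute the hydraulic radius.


For a trapezoidal section with side slope z:
A = (b + z*y)*y = (5.9 + 2.2*3.89)*3.89 = 56.242 m^2.
P = b + 2*y*sqrt(1 + z^2) = 5.9 + 2*3.89*sqrt(1 + 2.2^2) = 24.701 m.
R = A/P = 56.242 / 24.701 = 2.2769 m.

2.2769


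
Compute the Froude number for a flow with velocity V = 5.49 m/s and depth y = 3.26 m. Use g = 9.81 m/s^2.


The Froude number is defined as Fr = V / sqrt(g*y).
g*y = 9.81 * 3.26 = 31.9806.
sqrt(g*y) = sqrt(31.9806) = 5.6551.
Fr = 5.49 / 5.6551 = 0.9708.

0.9708


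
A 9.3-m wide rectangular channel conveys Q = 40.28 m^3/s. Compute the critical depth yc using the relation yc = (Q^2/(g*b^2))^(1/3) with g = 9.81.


Using yc = (Q^2 / (g * b^2))^(1/3):
Q^2 = 40.28^2 = 1622.48.
g * b^2 = 9.81 * 9.3^2 = 9.81 * 86.49 = 848.47.
Q^2 / (g*b^2) = 1622.48 / 848.47 = 1.9122.
yc = 1.9122^(1/3) = 1.2412 m.

1.2412


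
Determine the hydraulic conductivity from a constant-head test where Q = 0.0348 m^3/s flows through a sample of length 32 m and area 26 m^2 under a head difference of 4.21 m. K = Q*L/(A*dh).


From K = Q*L / (A*dh):
Numerator: Q*L = 0.0348 * 32 = 1.1136.
Denominator: A*dh = 26 * 4.21 = 109.46.
K = 1.1136 / 109.46 = 0.010174 m/s.

0.010174


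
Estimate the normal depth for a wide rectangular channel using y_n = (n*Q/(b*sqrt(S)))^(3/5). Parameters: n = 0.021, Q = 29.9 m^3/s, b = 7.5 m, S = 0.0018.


We use the wide-channel approximation y_n = (n*Q/(b*sqrt(S)))^(3/5).
sqrt(S) = sqrt(0.0018) = 0.042426.
Numerator: n*Q = 0.021 * 29.9 = 0.6279.
Denominator: b*sqrt(S) = 7.5 * 0.042426 = 0.318195.
arg = 1.9733.
y_n = 1.9733^(3/5) = 1.5035 m.

1.5035


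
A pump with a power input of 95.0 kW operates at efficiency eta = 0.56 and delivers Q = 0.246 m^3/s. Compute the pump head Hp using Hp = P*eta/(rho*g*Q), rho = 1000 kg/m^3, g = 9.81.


Pump head formula: Hp = P * eta / (rho * g * Q).
Numerator: P * eta = 95.0 * 1000 * 0.56 = 53200.0 W.
Denominator: rho * g * Q = 1000 * 9.81 * 0.246 = 2413.26.
Hp = 53200.0 / 2413.26 = 22.04 m.

22.04


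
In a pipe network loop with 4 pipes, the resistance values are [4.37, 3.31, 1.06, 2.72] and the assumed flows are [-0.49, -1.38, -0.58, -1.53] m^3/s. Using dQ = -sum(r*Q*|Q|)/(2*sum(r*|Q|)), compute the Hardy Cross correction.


Numerator terms (r*Q*|Q|): 4.37*-0.49*|-0.49| = -1.0492; 3.31*-1.38*|-1.38| = -6.3036; 1.06*-0.58*|-0.58| = -0.3566; 2.72*-1.53*|-1.53| = -6.3672.
Sum of numerator = -14.0766.
Denominator terms (r*|Q|): 4.37*|-0.49| = 2.1413; 3.31*|-1.38| = 4.5678; 1.06*|-0.58| = 0.6148; 2.72*|-1.53| = 4.1616.
2 * sum of denominator = 2 * 11.4855 = 22.971.
dQ = --14.0766 / 22.971 = 0.6128 m^3/s.

0.6128


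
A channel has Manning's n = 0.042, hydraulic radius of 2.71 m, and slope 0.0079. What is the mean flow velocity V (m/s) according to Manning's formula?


Manning's equation gives V = (1/n) * R^(2/3) * S^(1/2).
First, compute R^(2/3) = 2.71^(2/3) = 1.9438.
Next, S^(1/2) = 0.0079^(1/2) = 0.088882.
Then 1/n = 1/0.042 = 23.81.
V = 23.81 * 1.9438 * 0.088882 = 4.1135 m/s.

4.1135


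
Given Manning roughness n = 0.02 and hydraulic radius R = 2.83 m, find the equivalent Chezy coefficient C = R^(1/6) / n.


The Chezy coefficient relates to Manning's n through C = R^(1/6) / n.
R^(1/6) = 2.83^(1/6) = 1.189317.
C = 1.189317 / 0.02 = 59.47 m^(1/2)/s.

59.47


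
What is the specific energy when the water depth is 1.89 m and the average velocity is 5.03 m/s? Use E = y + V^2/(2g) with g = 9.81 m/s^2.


Specific energy E = y + V^2/(2g).
Velocity head = V^2/(2g) = 5.03^2 / (2*9.81) = 25.3009 / 19.62 = 1.2895 m.
E = 1.89 + 1.2895 = 3.1795 m.

3.1795


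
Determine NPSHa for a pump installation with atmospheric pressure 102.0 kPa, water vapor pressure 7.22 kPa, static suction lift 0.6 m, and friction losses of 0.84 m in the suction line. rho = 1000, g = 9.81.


NPSHa = p_atm/(rho*g) - z_s - hf_s - p_vap/(rho*g).
p_atm/(rho*g) = 102.0*1000 / (1000*9.81) = 10.398 m.
p_vap/(rho*g) = 7.22*1000 / (1000*9.81) = 0.736 m.
NPSHa = 10.398 - 0.6 - 0.84 - 0.736
      = 8.22 m.

8.22


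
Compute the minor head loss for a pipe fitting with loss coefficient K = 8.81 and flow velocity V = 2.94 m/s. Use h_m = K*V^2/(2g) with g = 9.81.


Minor loss formula: h_m = K * V^2/(2g).
V^2 = 2.94^2 = 8.6436.
V^2/(2g) = 8.6436 / 19.62 = 0.4406 m.
h_m = 8.81 * 0.4406 = 3.8812 m.

3.8812


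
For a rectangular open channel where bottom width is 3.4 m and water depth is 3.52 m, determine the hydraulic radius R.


For a rectangular section:
Flow area A = b * y = 3.4 * 3.52 = 11.97 m^2.
Wetted perimeter P = b + 2y = 3.4 + 2*3.52 = 10.44 m.
Hydraulic radius R = A/P = 11.97 / 10.44 = 1.1464 m.

1.1464


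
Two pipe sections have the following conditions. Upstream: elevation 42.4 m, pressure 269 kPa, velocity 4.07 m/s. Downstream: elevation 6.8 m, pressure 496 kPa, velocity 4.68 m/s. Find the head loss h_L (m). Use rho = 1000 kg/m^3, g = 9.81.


Total head at each section: H = z + p/(rho*g) + V^2/(2g).
H1 = 42.4 + 269*1000/(1000*9.81) + 4.07^2/(2*9.81)
   = 42.4 + 27.421 + 0.8443
   = 70.665 m.
H2 = 6.8 + 496*1000/(1000*9.81) + 4.68^2/(2*9.81)
   = 6.8 + 50.561 + 1.1163
   = 58.477 m.
h_L = H1 - H2 = 70.665 - 58.477 = 12.188 m.

12.188


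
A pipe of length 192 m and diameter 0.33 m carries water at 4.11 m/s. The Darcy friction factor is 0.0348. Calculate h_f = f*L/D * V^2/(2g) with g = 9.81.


Darcy-Weisbach equation: h_f = f * (L/D) * V^2/(2g).
f * L/D = 0.0348 * 192/0.33 = 20.2473.
V^2/(2g) = 4.11^2 / (2*9.81) = 16.8921 / 19.62 = 0.861 m.
h_f = 20.2473 * 0.861 = 17.432 m.

17.432


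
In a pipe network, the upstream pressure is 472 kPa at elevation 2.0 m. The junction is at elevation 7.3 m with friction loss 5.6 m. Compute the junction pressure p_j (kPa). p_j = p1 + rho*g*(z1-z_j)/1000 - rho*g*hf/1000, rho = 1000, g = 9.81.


Junction pressure: p_j = p1 + rho*g*(z1 - z_j)/1000 - rho*g*hf/1000.
Elevation term = 1000*9.81*(2.0 - 7.3)/1000 = -51.993 kPa.
Friction term = 1000*9.81*5.6/1000 = 54.936 kPa.
p_j = 472 + -51.993 - 54.936 = 365.07 kPa.

365.07


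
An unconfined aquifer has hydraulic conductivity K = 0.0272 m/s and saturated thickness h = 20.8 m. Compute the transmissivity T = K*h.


Transmissivity is defined as T = K * h.
T = 0.0272 * 20.8
  = 0.5658 m^2/s.

0.5658


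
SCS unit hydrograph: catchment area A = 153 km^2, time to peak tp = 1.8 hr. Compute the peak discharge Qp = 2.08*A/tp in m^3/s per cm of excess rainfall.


SCS formula: Qp = 2.08 * A / tp.
Qp = 2.08 * 153 / 1.8
   = 318.24 / 1.8
   = 176.8 m^3/s per cm.

176.8


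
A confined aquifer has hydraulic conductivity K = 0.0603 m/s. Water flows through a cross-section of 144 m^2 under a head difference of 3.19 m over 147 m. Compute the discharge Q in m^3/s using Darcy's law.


Darcy's law: Q = K * A * i, where i = dh/L.
Hydraulic gradient i = 3.19 / 147 = 0.021701.
Q = 0.0603 * 144 * 0.021701
  = 0.1884 m^3/s.

0.1884


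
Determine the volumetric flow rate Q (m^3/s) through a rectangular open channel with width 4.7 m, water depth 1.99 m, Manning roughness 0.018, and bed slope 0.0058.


For a rectangular channel, the cross-sectional area A = b * y = 4.7 * 1.99 = 9.35 m^2.
The wetted perimeter P = b + 2y = 4.7 + 2*1.99 = 8.68 m.
Hydraulic radius R = A/P = 9.35/8.68 = 1.0775 m.
Velocity V = (1/n)*R^(2/3)*S^(1/2) = (1/0.018)*1.0775^(2/3)*0.0058^(1/2) = 4.447 m/s.
Discharge Q = A * V = 9.35 * 4.447 = 41.592 m^3/s.

41.592


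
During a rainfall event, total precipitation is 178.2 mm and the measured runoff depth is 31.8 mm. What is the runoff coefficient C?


The runoff coefficient C = runoff depth / rainfall depth.
C = 31.8 / 178.2
  = 0.1785.

0.1785


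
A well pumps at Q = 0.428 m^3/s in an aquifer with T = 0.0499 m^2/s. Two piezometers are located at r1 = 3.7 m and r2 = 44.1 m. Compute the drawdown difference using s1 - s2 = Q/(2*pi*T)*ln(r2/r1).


Thiem equation: s1 - s2 = Q/(2*pi*T) * ln(r2/r1).
ln(r2/r1) = ln(44.1/3.7) = 2.4781.
Q/(2*pi*T) = 0.428 / (2*pi*0.0499) = 0.428 / 0.3135 = 1.3651.
s1 - s2 = 1.3651 * 2.4781 = 3.3829 m.

3.3829


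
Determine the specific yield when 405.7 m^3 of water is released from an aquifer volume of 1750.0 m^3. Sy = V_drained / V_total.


Specific yield Sy = Volume drained / Total volume.
Sy = 405.7 / 1750.0
   = 0.2318.

0.2318


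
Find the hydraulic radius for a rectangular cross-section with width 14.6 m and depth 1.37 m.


For a rectangular section:
Flow area A = b * y = 14.6 * 1.37 = 20.0 m^2.
Wetted perimeter P = b + 2y = 14.6 + 2*1.37 = 17.34 m.
Hydraulic radius R = A/P = 20.0 / 17.34 = 1.1535 m.

1.1535


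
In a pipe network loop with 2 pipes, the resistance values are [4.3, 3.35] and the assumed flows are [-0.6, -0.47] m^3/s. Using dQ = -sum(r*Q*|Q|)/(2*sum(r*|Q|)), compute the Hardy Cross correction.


Numerator terms (r*Q*|Q|): 4.3*-0.6*|-0.6| = -1.548; 3.35*-0.47*|-0.47| = -0.74.
Sum of numerator = -2.288.
Denominator terms (r*|Q|): 4.3*|-0.6| = 2.58; 3.35*|-0.47| = 1.5745.
2 * sum of denominator = 2 * 4.1545 = 8.309.
dQ = --2.288 / 8.309 = 0.2754 m^3/s.

0.2754


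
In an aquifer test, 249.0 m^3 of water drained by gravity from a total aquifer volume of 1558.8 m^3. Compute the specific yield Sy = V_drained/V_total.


Specific yield Sy = Volume drained / Total volume.
Sy = 249.0 / 1558.8
   = 0.1597.

0.1597


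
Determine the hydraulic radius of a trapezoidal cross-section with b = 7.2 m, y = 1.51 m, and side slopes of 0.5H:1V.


For a trapezoidal section with side slope z:
A = (b + z*y)*y = (7.2 + 0.5*1.51)*1.51 = 12.012 m^2.
P = b + 2*y*sqrt(1 + z^2) = 7.2 + 2*1.51*sqrt(1 + 0.5^2) = 10.576 m.
R = A/P = 12.012 / 10.576 = 1.1357 m.

1.1357


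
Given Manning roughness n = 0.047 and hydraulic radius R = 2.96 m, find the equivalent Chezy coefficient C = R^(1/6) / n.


The Chezy coefficient relates to Manning's n through C = R^(1/6) / n.
R^(1/6) = 2.96^(1/6) = 1.198253.
C = 1.198253 / 0.047 = 25.49 m^(1/2)/s.

25.49


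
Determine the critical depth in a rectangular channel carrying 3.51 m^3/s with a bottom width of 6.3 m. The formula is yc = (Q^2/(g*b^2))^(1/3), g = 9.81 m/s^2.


Using yc = (Q^2 / (g * b^2))^(1/3):
Q^2 = 3.51^2 = 12.32.
g * b^2 = 9.81 * 6.3^2 = 9.81 * 39.69 = 389.36.
Q^2 / (g*b^2) = 12.32 / 389.36 = 0.0316.
yc = 0.0316^(1/3) = 0.3163 m.

0.3163


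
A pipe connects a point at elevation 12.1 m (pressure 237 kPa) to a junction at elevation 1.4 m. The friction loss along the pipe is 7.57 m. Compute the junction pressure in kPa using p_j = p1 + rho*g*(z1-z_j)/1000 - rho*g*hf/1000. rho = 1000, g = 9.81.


Junction pressure: p_j = p1 + rho*g*(z1 - z_j)/1000 - rho*g*hf/1000.
Elevation term = 1000*9.81*(12.1 - 1.4)/1000 = 104.967 kPa.
Friction term = 1000*9.81*7.57/1000 = 74.262 kPa.
p_j = 237 + 104.967 - 74.262 = 267.71 kPa.

267.71


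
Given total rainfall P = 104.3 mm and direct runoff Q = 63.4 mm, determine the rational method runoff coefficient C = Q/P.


The runoff coefficient C = runoff depth / rainfall depth.
C = 63.4 / 104.3
  = 0.6079.

0.6079


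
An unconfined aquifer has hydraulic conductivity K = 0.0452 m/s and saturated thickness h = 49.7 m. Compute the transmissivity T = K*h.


Transmissivity is defined as T = K * h.
T = 0.0452 * 49.7
  = 2.2464 m^2/s.

2.2464


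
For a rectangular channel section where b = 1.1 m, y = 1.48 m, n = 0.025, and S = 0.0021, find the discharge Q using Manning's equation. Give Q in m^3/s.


For a rectangular channel, the cross-sectional area A = b * y = 1.1 * 1.48 = 1.63 m^2.
The wetted perimeter P = b + 2y = 1.1 + 2*1.48 = 4.06 m.
Hydraulic radius R = A/P = 1.63/4.06 = 0.401 m.
Velocity V = (1/n)*R^(2/3)*S^(1/2) = (1/0.025)*0.401^(2/3)*0.0021^(1/2) = 0.9968 m/s.
Discharge Q = A * V = 1.63 * 0.9968 = 1.623 m^3/s.

1.623


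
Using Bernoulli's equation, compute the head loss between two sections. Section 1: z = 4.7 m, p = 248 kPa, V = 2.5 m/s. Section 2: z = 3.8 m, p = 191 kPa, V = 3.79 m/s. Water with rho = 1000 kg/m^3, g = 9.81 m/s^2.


Total head at each section: H = z + p/(rho*g) + V^2/(2g).
H1 = 4.7 + 248*1000/(1000*9.81) + 2.5^2/(2*9.81)
   = 4.7 + 25.28 + 0.3186
   = 30.299 m.
H2 = 3.8 + 191*1000/(1000*9.81) + 3.79^2/(2*9.81)
   = 3.8 + 19.47 + 0.7321
   = 24.002 m.
h_L = H1 - H2 = 30.299 - 24.002 = 6.297 m.

6.297


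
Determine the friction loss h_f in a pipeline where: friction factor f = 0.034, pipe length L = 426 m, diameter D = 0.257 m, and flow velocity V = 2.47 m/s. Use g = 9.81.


Darcy-Weisbach equation: h_f = f * (L/D) * V^2/(2g).
f * L/D = 0.034 * 426/0.257 = 56.358.
V^2/(2g) = 2.47^2 / (2*9.81) = 6.1009 / 19.62 = 0.311 m.
h_f = 56.358 * 0.311 = 17.525 m.

17.525


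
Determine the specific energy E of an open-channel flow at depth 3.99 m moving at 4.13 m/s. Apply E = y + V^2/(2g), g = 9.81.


Specific energy E = y + V^2/(2g).
Velocity head = V^2/(2g) = 4.13^2 / (2*9.81) = 17.0569 / 19.62 = 0.8694 m.
E = 3.99 + 0.8694 = 4.8594 m.

4.8594


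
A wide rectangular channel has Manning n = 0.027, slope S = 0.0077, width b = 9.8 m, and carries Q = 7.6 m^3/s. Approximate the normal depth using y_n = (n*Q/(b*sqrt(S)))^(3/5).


We use the wide-channel approximation y_n = (n*Q/(b*sqrt(S)))^(3/5).
sqrt(S) = sqrt(0.0077) = 0.08775.
Numerator: n*Q = 0.027 * 7.6 = 0.2052.
Denominator: b*sqrt(S) = 9.8 * 0.08775 = 0.85995.
arg = 0.2386.
y_n = 0.2386^(3/5) = 0.4233 m.

0.4233


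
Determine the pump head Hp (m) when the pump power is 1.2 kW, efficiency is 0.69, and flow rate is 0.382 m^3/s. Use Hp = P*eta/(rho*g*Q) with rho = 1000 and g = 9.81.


Pump head formula: Hp = P * eta / (rho * g * Q).
Numerator: P * eta = 1.2 * 1000 * 0.69 = 828.0 W.
Denominator: rho * g * Q = 1000 * 9.81 * 0.382 = 3747.42.
Hp = 828.0 / 3747.42 = 0.22 m.

0.22


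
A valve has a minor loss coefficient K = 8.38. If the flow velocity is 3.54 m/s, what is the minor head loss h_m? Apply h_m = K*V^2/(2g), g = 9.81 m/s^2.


Minor loss formula: h_m = K * V^2/(2g).
V^2 = 3.54^2 = 12.5316.
V^2/(2g) = 12.5316 / 19.62 = 0.6387 m.
h_m = 8.38 * 0.6387 = 5.3524 m.

5.3524


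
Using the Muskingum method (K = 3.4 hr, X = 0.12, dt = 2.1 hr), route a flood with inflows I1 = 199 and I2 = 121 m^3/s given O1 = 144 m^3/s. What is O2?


Muskingum coefficients:
denom = 2*K*(1-X) + dt = 2*3.4*(1-0.12) + 2.1 = 8.084.
C0 = (dt - 2*K*X)/denom = (2.1 - 2*3.4*0.12)/8.084 = 0.1588.
C1 = (dt + 2*K*X)/denom = (2.1 + 2*3.4*0.12)/8.084 = 0.3607.
C2 = (2*K*(1-X) - dt)/denom = 0.4805.
O2 = C0*I2 + C1*I1 + C2*O1
   = 0.1588*121 + 0.3607*199 + 0.4805*144
   = 160.19 m^3/s.

160.19


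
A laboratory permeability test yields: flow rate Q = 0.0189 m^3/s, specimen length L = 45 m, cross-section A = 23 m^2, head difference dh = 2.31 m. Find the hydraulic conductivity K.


From K = Q*L / (A*dh):
Numerator: Q*L = 0.0189 * 45 = 0.8505.
Denominator: A*dh = 23 * 2.31 = 53.13.
K = 0.8505 / 53.13 = 0.016008 m/s.

0.016008


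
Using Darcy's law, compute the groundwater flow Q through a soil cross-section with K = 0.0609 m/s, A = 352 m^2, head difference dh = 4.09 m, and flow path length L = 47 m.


Darcy's law: Q = K * A * i, where i = dh/L.
Hydraulic gradient i = 4.09 / 47 = 0.087021.
Q = 0.0609 * 352 * 0.087021
  = 1.8655 m^3/s.

1.8655


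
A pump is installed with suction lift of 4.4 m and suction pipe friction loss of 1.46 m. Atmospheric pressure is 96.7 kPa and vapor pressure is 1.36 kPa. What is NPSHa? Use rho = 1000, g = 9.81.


NPSHa = p_atm/(rho*g) - z_s - hf_s - p_vap/(rho*g).
p_atm/(rho*g) = 96.7*1000 / (1000*9.81) = 9.857 m.
p_vap/(rho*g) = 1.36*1000 / (1000*9.81) = 0.139 m.
NPSHa = 9.857 - 4.4 - 1.46 - 0.139
      = 3.86 m.

3.86


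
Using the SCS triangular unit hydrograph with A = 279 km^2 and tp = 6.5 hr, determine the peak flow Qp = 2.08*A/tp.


SCS formula: Qp = 2.08 * A / tp.
Qp = 2.08 * 279 / 6.5
   = 580.32 / 6.5
   = 89.28 m^3/s per cm.

89.28


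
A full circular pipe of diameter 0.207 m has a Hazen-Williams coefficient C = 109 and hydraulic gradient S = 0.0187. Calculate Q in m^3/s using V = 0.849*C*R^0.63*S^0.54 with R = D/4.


For a full circular pipe, R = D/4 = 0.207/4 = 0.0517 m.
V = 0.849 * 109 * 0.0517^0.63 * 0.0187^0.54
  = 0.849 * 109 * 0.154797 * 0.116626
  = 1.6707 m/s.
Pipe area A = pi*D^2/4 = pi*0.207^2/4 = 0.0337 m^2.
Q = A * V = 0.0337 * 1.6707 = 0.0562 m^3/s.

0.0562


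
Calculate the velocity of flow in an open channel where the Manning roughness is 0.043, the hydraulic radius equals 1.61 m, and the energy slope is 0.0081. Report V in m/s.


Manning's equation gives V = (1/n) * R^(2/3) * S^(1/2).
First, compute R^(2/3) = 1.61^(2/3) = 1.3737.
Next, S^(1/2) = 0.0081^(1/2) = 0.09.
Then 1/n = 1/0.043 = 23.26.
V = 23.26 * 1.3737 * 0.09 = 2.8751 m/s.

2.8751


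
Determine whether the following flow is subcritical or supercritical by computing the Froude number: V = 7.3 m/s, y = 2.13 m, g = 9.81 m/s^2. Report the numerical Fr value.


The Froude number is defined as Fr = V / sqrt(g*y).
g*y = 9.81 * 2.13 = 20.8953.
sqrt(g*y) = sqrt(20.8953) = 4.5711.
Fr = 7.3 / 4.5711 = 1.597.
Since Fr > 1, the flow is supercritical.

1.597


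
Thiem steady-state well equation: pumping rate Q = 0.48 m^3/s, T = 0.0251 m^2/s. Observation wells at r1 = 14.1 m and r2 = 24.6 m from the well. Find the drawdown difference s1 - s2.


Thiem equation: s1 - s2 = Q/(2*pi*T) * ln(r2/r1).
ln(r2/r1) = ln(24.6/14.1) = 0.5566.
Q/(2*pi*T) = 0.48 / (2*pi*0.0251) = 0.48 / 0.1577 = 3.0436.
s1 - s2 = 3.0436 * 0.5566 = 1.694 m.

1.694


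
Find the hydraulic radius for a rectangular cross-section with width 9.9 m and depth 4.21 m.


For a rectangular section:
Flow area A = b * y = 9.9 * 4.21 = 41.68 m^2.
Wetted perimeter P = b + 2y = 9.9 + 2*4.21 = 18.32 m.
Hydraulic radius R = A/P = 41.68 / 18.32 = 2.2751 m.

2.2751


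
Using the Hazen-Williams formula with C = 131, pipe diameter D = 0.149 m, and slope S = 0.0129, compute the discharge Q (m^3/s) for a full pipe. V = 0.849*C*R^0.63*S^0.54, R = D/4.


For a full circular pipe, R = D/4 = 0.149/4 = 0.0372 m.
V = 0.849 * 131 * 0.0372^0.63 * 0.0129^0.54
  = 0.849 * 131 * 0.125837 * 0.095437
  = 1.3357 m/s.
Pipe area A = pi*D^2/4 = pi*0.149^2/4 = 0.0174 m^2.
Q = A * V = 0.0174 * 1.3357 = 0.0233 m^3/s.

0.0233


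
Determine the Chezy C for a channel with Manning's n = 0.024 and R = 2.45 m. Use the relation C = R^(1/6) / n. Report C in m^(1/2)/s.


The Chezy coefficient relates to Manning's n through C = R^(1/6) / n.
R^(1/6) = 2.45^(1/6) = 1.161077.
C = 1.161077 / 0.024 = 48.38 m^(1/2)/s.

48.38


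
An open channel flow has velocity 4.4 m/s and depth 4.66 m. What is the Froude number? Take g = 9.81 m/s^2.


The Froude number is defined as Fr = V / sqrt(g*y).
g*y = 9.81 * 4.66 = 45.7146.
sqrt(g*y) = sqrt(45.7146) = 6.7613.
Fr = 4.4 / 6.7613 = 0.6508.

0.6508


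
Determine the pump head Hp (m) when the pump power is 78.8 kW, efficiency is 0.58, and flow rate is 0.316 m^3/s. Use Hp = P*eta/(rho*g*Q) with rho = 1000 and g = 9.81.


Pump head formula: Hp = P * eta / (rho * g * Q).
Numerator: P * eta = 78.8 * 1000 * 0.58 = 45704.0 W.
Denominator: rho * g * Q = 1000 * 9.81 * 0.316 = 3099.96.
Hp = 45704.0 / 3099.96 = 14.74 m.

14.74


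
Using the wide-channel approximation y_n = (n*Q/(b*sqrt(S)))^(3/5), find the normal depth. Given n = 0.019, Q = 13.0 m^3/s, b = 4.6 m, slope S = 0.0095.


We use the wide-channel approximation y_n = (n*Q/(b*sqrt(S)))^(3/5).
sqrt(S) = sqrt(0.0095) = 0.097468.
Numerator: n*Q = 0.019 * 13.0 = 0.247.
Denominator: b*sqrt(S) = 4.6 * 0.097468 = 0.448353.
arg = 0.5509.
y_n = 0.5509^(3/5) = 0.6993 m.

0.6993


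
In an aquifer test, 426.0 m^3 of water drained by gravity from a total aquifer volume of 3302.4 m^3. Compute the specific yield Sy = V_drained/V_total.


Specific yield Sy = Volume drained / Total volume.
Sy = 426.0 / 3302.4
   = 0.129.

0.129


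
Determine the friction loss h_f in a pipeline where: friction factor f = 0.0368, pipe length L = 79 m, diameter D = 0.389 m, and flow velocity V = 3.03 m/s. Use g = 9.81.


Darcy-Weisbach equation: h_f = f * (L/D) * V^2/(2g).
f * L/D = 0.0368 * 79/0.389 = 7.4735.
V^2/(2g) = 3.03^2 / (2*9.81) = 9.1809 / 19.62 = 0.4679 m.
h_f = 7.4735 * 0.4679 = 3.497 m.

3.497


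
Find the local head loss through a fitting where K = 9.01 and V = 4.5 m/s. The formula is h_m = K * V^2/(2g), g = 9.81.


Minor loss formula: h_m = K * V^2/(2g).
V^2 = 4.5^2 = 20.25.
V^2/(2g) = 20.25 / 19.62 = 1.0321 m.
h_m = 9.01 * 1.0321 = 9.2993 m.

9.2993


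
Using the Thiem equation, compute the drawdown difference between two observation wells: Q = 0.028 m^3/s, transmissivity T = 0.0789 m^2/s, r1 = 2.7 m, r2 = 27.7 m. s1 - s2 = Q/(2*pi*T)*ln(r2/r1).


Thiem equation: s1 - s2 = Q/(2*pi*T) * ln(r2/r1).
ln(r2/r1) = ln(27.7/2.7) = 2.3282.
Q/(2*pi*T) = 0.028 / (2*pi*0.0789) = 0.028 / 0.4957 = 0.0565.
s1 - s2 = 0.0565 * 2.3282 = 0.1315 m.

0.1315


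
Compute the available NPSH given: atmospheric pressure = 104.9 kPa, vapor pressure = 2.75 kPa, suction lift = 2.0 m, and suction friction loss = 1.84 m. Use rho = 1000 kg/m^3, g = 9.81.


NPSHa = p_atm/(rho*g) - z_s - hf_s - p_vap/(rho*g).
p_atm/(rho*g) = 104.9*1000 / (1000*9.81) = 10.693 m.
p_vap/(rho*g) = 2.75*1000 / (1000*9.81) = 0.28 m.
NPSHa = 10.693 - 2.0 - 1.84 - 0.28
      = 6.57 m.

6.57


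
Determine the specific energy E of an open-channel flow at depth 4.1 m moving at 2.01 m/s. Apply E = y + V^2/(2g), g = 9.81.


Specific energy E = y + V^2/(2g).
Velocity head = V^2/(2g) = 2.01^2 / (2*9.81) = 4.0401 / 19.62 = 0.2059 m.
E = 4.1 + 0.2059 = 4.3059 m.

4.3059


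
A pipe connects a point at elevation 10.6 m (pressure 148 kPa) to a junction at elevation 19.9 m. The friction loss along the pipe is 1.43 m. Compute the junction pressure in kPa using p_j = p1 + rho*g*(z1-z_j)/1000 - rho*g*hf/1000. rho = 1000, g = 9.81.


Junction pressure: p_j = p1 + rho*g*(z1 - z_j)/1000 - rho*g*hf/1000.
Elevation term = 1000*9.81*(10.6 - 19.9)/1000 = -91.233 kPa.
Friction term = 1000*9.81*1.43/1000 = 14.028 kPa.
p_j = 148 + -91.233 - 14.028 = 42.74 kPa.

42.74


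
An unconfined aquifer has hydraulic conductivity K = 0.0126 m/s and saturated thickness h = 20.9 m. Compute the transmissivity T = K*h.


Transmissivity is defined as T = K * h.
T = 0.0126 * 20.9
  = 0.2633 m^2/s.

0.2633


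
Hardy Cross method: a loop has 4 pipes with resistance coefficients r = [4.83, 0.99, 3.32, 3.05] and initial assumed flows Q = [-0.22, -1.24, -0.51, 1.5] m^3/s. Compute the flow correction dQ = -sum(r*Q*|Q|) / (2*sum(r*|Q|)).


Numerator terms (r*Q*|Q|): 4.83*-0.22*|-0.22| = -0.2338; 0.99*-1.24*|-1.24| = -1.5222; 3.32*-0.51*|-0.51| = -0.8635; 3.05*1.5*|1.5| = 6.8625.
Sum of numerator = 4.243.
Denominator terms (r*|Q|): 4.83*|-0.22| = 1.0626; 0.99*|-1.24| = 1.2276; 3.32*|-0.51| = 1.6932; 3.05*|1.5| = 4.575.
2 * sum of denominator = 2 * 8.5584 = 17.1168.
dQ = -4.243 / 17.1168 = -0.2479 m^3/s.

-0.2479


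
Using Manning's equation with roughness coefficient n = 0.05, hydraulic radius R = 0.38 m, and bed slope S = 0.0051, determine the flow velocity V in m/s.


Manning's equation gives V = (1/n) * R^(2/3) * S^(1/2).
First, compute R^(2/3) = 0.38^(2/3) = 0.5246.
Next, S^(1/2) = 0.0051^(1/2) = 0.071414.
Then 1/n = 1/0.05 = 20.0.
V = 20.0 * 0.5246 * 0.071414 = 0.7493 m/s.

0.7493


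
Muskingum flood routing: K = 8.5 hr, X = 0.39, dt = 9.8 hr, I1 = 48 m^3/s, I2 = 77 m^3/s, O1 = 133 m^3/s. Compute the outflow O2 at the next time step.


Muskingum coefficients:
denom = 2*K*(1-X) + dt = 2*8.5*(1-0.39) + 9.8 = 20.17.
C0 = (dt - 2*K*X)/denom = (9.8 - 2*8.5*0.39)/20.17 = 0.1572.
C1 = (dt + 2*K*X)/denom = (9.8 + 2*8.5*0.39)/20.17 = 0.8146.
C2 = (2*K*(1-X) - dt)/denom = 0.0283.
O2 = C0*I2 + C1*I1 + C2*O1
   = 0.1572*77 + 0.8146*48 + 0.0283*133
   = 54.96 m^3/s.

54.96


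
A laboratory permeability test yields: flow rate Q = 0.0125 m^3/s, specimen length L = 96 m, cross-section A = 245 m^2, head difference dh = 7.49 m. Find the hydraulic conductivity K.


From K = Q*L / (A*dh):
Numerator: Q*L = 0.0125 * 96 = 1.2.
Denominator: A*dh = 245 * 7.49 = 1835.05.
K = 1.2 / 1835.05 = 0.000654 m/s.

0.000654


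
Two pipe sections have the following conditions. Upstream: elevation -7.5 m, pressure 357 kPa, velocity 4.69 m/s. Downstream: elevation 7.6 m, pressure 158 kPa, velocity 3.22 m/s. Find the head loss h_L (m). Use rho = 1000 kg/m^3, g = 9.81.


Total head at each section: H = z + p/(rho*g) + V^2/(2g).
H1 = -7.5 + 357*1000/(1000*9.81) + 4.69^2/(2*9.81)
   = -7.5 + 36.391 + 1.1211
   = 30.013 m.
H2 = 7.6 + 158*1000/(1000*9.81) + 3.22^2/(2*9.81)
   = 7.6 + 16.106 + 0.5285
   = 24.234 m.
h_L = H1 - H2 = 30.013 - 24.234 = 5.778 m.

5.778


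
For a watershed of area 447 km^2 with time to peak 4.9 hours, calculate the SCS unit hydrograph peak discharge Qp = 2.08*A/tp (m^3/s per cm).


SCS formula: Qp = 2.08 * A / tp.
Qp = 2.08 * 447 / 4.9
   = 929.76 / 4.9
   = 189.75 m^3/s per cm.

189.75


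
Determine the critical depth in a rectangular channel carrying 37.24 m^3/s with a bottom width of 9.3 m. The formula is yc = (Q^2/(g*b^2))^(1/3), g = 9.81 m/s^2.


Using yc = (Q^2 / (g * b^2))^(1/3):
Q^2 = 37.24^2 = 1386.82.
g * b^2 = 9.81 * 9.3^2 = 9.81 * 86.49 = 848.47.
Q^2 / (g*b^2) = 1386.82 / 848.47 = 1.6345.
yc = 1.6345^(1/3) = 1.178 m.

1.178


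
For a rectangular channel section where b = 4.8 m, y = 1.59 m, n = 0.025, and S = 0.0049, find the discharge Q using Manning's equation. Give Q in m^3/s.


For a rectangular channel, the cross-sectional area A = b * y = 4.8 * 1.59 = 7.63 m^2.
The wetted perimeter P = b + 2y = 4.8 + 2*1.59 = 7.98 m.
Hydraulic radius R = A/P = 7.63/7.98 = 0.9564 m.
Velocity V = (1/n)*R^(2/3)*S^(1/2) = (1/0.025)*0.9564^(2/3)*0.0049^(1/2) = 2.718 m/s.
Discharge Q = A * V = 7.63 * 2.718 = 20.744 m^3/s.

20.744


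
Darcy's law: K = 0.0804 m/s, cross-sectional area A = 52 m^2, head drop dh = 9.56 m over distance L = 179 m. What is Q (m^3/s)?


Darcy's law: Q = K * A * i, where i = dh/L.
Hydraulic gradient i = 9.56 / 179 = 0.053408.
Q = 0.0804 * 52 * 0.053408
  = 0.2233 m^3/s.

0.2233


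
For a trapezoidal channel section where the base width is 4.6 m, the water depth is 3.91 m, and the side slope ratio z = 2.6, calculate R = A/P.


For a trapezoidal section with side slope z:
A = (b + z*y)*y = (4.6 + 2.6*3.91)*3.91 = 57.735 m^2.
P = b + 2*y*sqrt(1 + z^2) = 4.6 + 2*3.91*sqrt(1 + 2.6^2) = 26.384 m.
R = A/P = 57.735 / 26.384 = 2.1883 m.

2.1883


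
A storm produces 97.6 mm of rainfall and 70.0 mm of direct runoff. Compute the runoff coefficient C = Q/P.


The runoff coefficient C = runoff depth / rainfall depth.
C = 70.0 / 97.6
  = 0.7172.

0.7172


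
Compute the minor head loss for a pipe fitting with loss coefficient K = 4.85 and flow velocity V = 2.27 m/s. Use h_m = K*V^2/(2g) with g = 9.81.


Minor loss formula: h_m = K * V^2/(2g).
V^2 = 2.27^2 = 5.1529.
V^2/(2g) = 5.1529 / 19.62 = 0.2626 m.
h_m = 4.85 * 0.2626 = 1.2738 m.

1.2738


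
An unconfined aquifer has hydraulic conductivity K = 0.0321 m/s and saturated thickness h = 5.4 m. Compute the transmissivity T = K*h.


Transmissivity is defined as T = K * h.
T = 0.0321 * 5.4
  = 0.1733 m^2/s.

0.1733


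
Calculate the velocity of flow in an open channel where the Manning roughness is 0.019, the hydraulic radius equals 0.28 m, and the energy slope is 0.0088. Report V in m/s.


Manning's equation gives V = (1/n) * R^(2/3) * S^(1/2).
First, compute R^(2/3) = 0.28^(2/3) = 0.428.
Next, S^(1/2) = 0.0088^(1/2) = 0.093808.
Then 1/n = 1/0.019 = 52.63.
V = 52.63 * 0.428 * 0.093808 = 2.1131 m/s.

2.1131


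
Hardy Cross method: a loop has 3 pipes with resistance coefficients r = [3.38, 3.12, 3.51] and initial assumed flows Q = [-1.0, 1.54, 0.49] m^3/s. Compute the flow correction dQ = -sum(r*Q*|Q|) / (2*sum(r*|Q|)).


Numerator terms (r*Q*|Q|): 3.38*-1.0*|-1.0| = -3.38; 3.12*1.54*|1.54| = 7.3994; 3.51*0.49*|0.49| = 0.8428.
Sum of numerator = 4.8621.
Denominator terms (r*|Q|): 3.38*|-1.0| = 3.38; 3.12*|1.54| = 4.8048; 3.51*|0.49| = 1.7199.
2 * sum of denominator = 2 * 9.9047 = 19.8094.
dQ = -4.8621 / 19.8094 = -0.2454 m^3/s.

-0.2454


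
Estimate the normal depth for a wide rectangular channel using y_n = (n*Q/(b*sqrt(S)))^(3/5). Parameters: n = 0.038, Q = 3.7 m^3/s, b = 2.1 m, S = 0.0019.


We use the wide-channel approximation y_n = (n*Q/(b*sqrt(S)))^(3/5).
sqrt(S) = sqrt(0.0019) = 0.043589.
Numerator: n*Q = 0.038 * 3.7 = 0.1406.
Denominator: b*sqrt(S) = 2.1 * 0.043589 = 0.091537.
arg = 1.536.
y_n = 1.536^(3/5) = 1.2937 m.

1.2937


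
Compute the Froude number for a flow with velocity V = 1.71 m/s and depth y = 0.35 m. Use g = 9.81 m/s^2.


The Froude number is defined as Fr = V / sqrt(g*y).
g*y = 9.81 * 0.35 = 3.4335.
sqrt(g*y) = sqrt(3.4335) = 1.853.
Fr = 1.71 / 1.853 = 0.9228.

0.9228


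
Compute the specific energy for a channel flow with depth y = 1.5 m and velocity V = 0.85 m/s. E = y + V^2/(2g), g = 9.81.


Specific energy E = y + V^2/(2g).
Velocity head = V^2/(2g) = 0.85^2 / (2*9.81) = 0.7225 / 19.62 = 0.0368 m.
E = 1.5 + 0.0368 = 1.5368 m.

1.5368


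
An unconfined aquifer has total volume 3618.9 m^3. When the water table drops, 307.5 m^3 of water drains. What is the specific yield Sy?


Specific yield Sy = Volume drained / Total volume.
Sy = 307.5 / 3618.9
   = 0.085.

0.085


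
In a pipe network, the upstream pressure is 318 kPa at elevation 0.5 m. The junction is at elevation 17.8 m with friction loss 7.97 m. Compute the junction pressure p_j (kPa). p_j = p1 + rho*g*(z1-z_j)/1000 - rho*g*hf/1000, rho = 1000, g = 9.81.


Junction pressure: p_j = p1 + rho*g*(z1 - z_j)/1000 - rho*g*hf/1000.
Elevation term = 1000*9.81*(0.5 - 17.8)/1000 = -169.713 kPa.
Friction term = 1000*9.81*7.97/1000 = 78.186 kPa.
p_j = 318 + -169.713 - 78.186 = 70.1 kPa.

70.1


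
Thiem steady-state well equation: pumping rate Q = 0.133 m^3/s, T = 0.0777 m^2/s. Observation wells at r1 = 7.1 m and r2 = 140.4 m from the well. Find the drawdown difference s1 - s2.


Thiem equation: s1 - s2 = Q/(2*pi*T) * ln(r2/r1).
ln(r2/r1) = ln(140.4/7.1) = 2.9844.
Q/(2*pi*T) = 0.133 / (2*pi*0.0777) = 0.133 / 0.4882 = 0.2724.
s1 - s2 = 0.2724 * 2.9844 = 0.813 m.

0.813


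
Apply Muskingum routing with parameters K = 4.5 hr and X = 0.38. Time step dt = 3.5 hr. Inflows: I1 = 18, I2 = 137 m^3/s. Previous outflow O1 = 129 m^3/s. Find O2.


Muskingum coefficients:
denom = 2*K*(1-X) + dt = 2*4.5*(1-0.38) + 3.5 = 9.08.
C0 = (dt - 2*K*X)/denom = (3.5 - 2*4.5*0.38)/9.08 = 0.0088.
C1 = (dt + 2*K*X)/denom = (3.5 + 2*4.5*0.38)/9.08 = 0.7621.
C2 = (2*K*(1-X) - dt)/denom = 0.2291.
O2 = C0*I2 + C1*I1 + C2*O1
   = 0.0088*137 + 0.7621*18 + 0.2291*129
   = 44.48 m^3/s.

44.48


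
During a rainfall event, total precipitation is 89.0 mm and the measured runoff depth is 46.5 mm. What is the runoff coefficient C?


The runoff coefficient C = runoff depth / rainfall depth.
C = 46.5 / 89.0
  = 0.5225.

0.5225


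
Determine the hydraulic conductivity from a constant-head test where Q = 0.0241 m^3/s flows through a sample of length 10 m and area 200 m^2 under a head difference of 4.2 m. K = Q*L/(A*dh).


From K = Q*L / (A*dh):
Numerator: Q*L = 0.0241 * 10 = 0.241.
Denominator: A*dh = 200 * 4.2 = 840.0.
K = 0.241 / 840.0 = 0.000287 m/s.

0.000287


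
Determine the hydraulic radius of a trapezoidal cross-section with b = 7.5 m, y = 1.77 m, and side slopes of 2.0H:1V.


For a trapezoidal section with side slope z:
A = (b + z*y)*y = (7.5 + 2.0*1.77)*1.77 = 19.541 m^2.
P = b + 2*y*sqrt(1 + z^2) = 7.5 + 2*1.77*sqrt(1 + 2.0^2) = 15.416 m.
R = A/P = 19.541 / 15.416 = 1.2676 m.

1.2676
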